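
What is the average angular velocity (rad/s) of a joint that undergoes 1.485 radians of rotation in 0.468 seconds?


omega = delta_theta / delta_t
omega = 1.485 / 0.468
omega = 3.1731


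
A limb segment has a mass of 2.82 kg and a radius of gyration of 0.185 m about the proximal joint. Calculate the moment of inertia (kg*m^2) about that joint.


I = m * k^2
I = 2.82 * 0.185^2
k^2 = 0.0342
I = 0.0965


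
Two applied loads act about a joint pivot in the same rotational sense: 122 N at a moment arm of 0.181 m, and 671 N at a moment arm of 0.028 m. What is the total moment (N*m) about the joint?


M = F1 * d1 + F2 * d2
M = 122 * 0.181 + 671 * 0.028
M = 22.0820 + 18.7880
M = 40.8700


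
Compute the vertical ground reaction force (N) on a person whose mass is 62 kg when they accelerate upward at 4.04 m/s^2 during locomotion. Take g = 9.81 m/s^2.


GRF = m * (g + a)
GRF = 62 * (9.81 + 4.04)
GRF = 62 * 13.8500
GRF = 858.7000


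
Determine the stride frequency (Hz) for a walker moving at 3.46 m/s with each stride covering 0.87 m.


f = v / stride_length
f = 3.46 / 0.87
f = 3.9770


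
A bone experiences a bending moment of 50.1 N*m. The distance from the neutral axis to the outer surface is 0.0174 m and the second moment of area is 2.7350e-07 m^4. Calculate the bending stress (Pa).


sigma = M * c / I
sigma = 50.1 * 0.0174 / 2.7350e-07
M * c = 0.8717
sigma = 3.1873e+06


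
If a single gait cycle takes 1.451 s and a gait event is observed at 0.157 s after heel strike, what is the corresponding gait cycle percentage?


pct = (event_time / cycle_time) * 100
pct = (0.157 / 1.451) * 100
ratio = 0.1082
pct = 10.8201


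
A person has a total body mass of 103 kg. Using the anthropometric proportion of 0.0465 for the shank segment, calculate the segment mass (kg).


m_segment = body_mass * fraction
m_segment = 103 * 0.0465
m_segment = 4.7895


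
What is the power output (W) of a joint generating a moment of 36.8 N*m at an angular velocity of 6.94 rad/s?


P = M * omega
P = 36.8 * 6.94
P = 255.3920


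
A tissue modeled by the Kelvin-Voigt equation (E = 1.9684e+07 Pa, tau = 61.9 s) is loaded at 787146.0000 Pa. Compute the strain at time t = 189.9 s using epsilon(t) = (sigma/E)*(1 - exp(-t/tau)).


epsilon(t) = (sigma/E) * (1 - exp(-t/tau))
sigma/E = 787146.0000 / 1.9684e+07 = 0.0400
exp(-t/tau) = exp(-189.9 / 61.9) = 0.0465
epsilon = 0.0400 * (1 - 0.0465)
epsilon = 0.0381


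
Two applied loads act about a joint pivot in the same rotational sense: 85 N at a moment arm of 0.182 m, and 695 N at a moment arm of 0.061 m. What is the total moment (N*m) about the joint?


M = F1 * d1 + F2 * d2
M = 85 * 0.182 + 695 * 0.061
M = 15.4700 + 42.3950
M = 57.8650


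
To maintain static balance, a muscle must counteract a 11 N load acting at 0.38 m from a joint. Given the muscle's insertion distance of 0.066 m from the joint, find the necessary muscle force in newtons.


F_muscle = W * d_load / d_muscle
F_muscle = 11 * 0.38 / 0.066
Numerator = 4.1800
F_muscle = 63.3333


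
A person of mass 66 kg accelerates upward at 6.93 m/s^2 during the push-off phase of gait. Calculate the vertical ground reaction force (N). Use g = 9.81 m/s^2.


GRF = m * (g + a)
GRF = 66 * (9.81 + 6.93)
GRF = 66 * 16.7400
GRF = 1104.8400


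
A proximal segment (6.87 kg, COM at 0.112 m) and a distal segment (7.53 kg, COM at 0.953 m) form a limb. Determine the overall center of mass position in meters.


COM = (m1*x1 + m2*x2) / (m1 + m2)
COM = (6.87*0.112 + 7.53*0.953) / (6.87 + 7.53)
Numerator = 7.9455
Denominator = 14.4000
COM = 0.5518


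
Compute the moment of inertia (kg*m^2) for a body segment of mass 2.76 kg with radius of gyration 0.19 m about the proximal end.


I = m * k^2
I = 2.76 * 0.19^2
k^2 = 0.0361
I = 0.0996


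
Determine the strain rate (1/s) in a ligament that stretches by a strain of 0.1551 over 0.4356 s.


strain_rate = delta_strain / delta_t
strain_rate = 0.1551 / 0.4356
strain_rate = 0.3561


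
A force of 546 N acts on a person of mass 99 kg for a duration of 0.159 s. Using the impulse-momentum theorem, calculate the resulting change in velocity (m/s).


J = F * dt = 546 * 0.159 = 86.8140 N*s
delta_v = J / m
delta_v = 86.8140 / 99
delta_v = 0.8769


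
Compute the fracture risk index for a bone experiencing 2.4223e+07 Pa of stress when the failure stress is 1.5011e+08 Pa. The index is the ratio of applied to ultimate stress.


FRI = applied / ultimate
FRI = 2.4223e+07 / 1.5011e+08
FRI = 0.1614


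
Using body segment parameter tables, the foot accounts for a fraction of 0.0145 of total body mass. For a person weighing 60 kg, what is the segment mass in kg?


m_segment = body_mass * fraction
m_segment = 60 * 0.0145
m_segment = 0.8700


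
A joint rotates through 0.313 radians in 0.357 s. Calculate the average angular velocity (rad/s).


omega = delta_theta / delta_t
omega = 0.313 / 0.357
omega = 0.8768


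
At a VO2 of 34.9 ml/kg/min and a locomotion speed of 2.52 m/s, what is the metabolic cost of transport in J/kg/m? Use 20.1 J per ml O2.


Power per kg = VO2 * 20.1 / 60
Power per kg = 34.9 * 20.1 / 60 = 11.6915 W/kg
Cost = power_per_kg / speed
Cost = 11.6915 / 2.52
Cost = 4.6395


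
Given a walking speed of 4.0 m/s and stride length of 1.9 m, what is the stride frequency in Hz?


f = v / stride_length
f = 4.0 / 1.9
f = 2.1053


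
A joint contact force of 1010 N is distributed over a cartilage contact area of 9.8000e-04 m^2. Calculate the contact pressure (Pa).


P = F / A
P = 1010 / 9.8000e-04
P = 1.0306e+06


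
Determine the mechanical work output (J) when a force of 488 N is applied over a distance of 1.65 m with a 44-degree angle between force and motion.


W = F * d * cos(theta)
theta = 44 deg = 0.7679 rad
cos(theta) = 0.7193
W = 488 * 1.65 * 0.7193
W = 579.2124


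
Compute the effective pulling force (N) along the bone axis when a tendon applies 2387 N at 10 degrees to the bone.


F_eff = F_tendon * cos(theta)
theta = 10 deg = 0.1745 rad
cos(theta) = 0.9848
F_eff = 2387 * 0.9848
F_eff = 2350.7361


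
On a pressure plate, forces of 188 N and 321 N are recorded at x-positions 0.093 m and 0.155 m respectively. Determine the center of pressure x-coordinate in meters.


COP_x = (F1*x1 + F2*x2) / (F1 + F2)
COP_x = (188*0.093 + 321*0.155) / (188 + 321)
Numerator = 67.2390
Denominator = 509
COP_x = 0.1321


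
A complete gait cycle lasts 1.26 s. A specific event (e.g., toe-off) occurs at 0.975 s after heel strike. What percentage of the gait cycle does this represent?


pct = (event_time / cycle_time) * 100
pct = (0.975 / 1.26) * 100
ratio = 0.7738
pct = 77.3810


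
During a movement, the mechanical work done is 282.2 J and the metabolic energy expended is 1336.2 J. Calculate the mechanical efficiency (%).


eta = (W_mech / E_meta) * 100
eta = (282.2 / 1336.2) * 100
ratio = 0.2112
eta = 21.1196


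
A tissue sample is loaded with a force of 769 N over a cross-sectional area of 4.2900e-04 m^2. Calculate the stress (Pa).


stress = F / A
stress = 769 / 4.2900e-04
stress = 1.7925e+06


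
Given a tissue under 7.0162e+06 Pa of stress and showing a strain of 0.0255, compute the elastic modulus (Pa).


E = stress / strain
E = 7.0162e+06 / 0.0255
E = 2.7515e+08


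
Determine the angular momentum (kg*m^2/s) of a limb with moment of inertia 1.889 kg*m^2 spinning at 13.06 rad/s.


L = I * omega
L = 1.889 * 13.06
L = 24.6703


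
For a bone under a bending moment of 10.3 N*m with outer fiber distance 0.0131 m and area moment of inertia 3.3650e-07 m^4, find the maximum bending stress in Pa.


sigma = M * c / I
sigma = 10.3 * 0.0131 / 3.3650e-07
M * c = 0.1349
sigma = 400980.6835


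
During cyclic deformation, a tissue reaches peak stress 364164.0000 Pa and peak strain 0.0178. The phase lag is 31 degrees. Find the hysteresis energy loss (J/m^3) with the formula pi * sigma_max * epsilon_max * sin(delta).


E_loss = pi * sigma_max * epsilon_max * sin(delta)
delta = 31 deg = 0.5411 rad
sin(delta) = 0.5150
E_loss = pi * 364164.0000 * 0.0178 * 0.5150
E_loss = 10488.3271


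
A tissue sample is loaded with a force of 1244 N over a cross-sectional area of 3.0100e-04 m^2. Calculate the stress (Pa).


stress = F / A
stress = 1244 / 3.0100e-04
stress = 4.1329e+06


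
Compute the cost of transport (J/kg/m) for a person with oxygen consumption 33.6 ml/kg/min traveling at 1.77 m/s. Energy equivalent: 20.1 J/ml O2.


Power per kg = VO2 * 20.1 / 60
Power per kg = 33.6 * 20.1 / 60 = 11.2560 W/kg
Cost = power_per_kg / speed
Cost = 11.2560 / 1.77
Cost = 6.3593


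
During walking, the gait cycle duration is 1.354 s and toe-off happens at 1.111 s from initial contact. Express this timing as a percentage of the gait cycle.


pct = (event_time / cycle_time) * 100
pct = (1.111 / 1.354) * 100
ratio = 0.8205
pct = 82.0532


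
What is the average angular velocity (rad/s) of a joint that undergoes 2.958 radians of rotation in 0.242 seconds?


omega = delta_theta / delta_t
omega = 2.958 / 0.242
omega = 12.2231


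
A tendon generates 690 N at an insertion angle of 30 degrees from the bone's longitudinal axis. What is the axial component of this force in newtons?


F_eff = F_tendon * cos(theta)
theta = 30 deg = 0.5236 rad
cos(theta) = 0.8660
F_eff = 690 * 0.8660
F_eff = 597.5575


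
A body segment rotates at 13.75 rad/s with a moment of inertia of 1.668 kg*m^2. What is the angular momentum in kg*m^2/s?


L = I * omega
L = 1.668 * 13.75
L = 22.9350


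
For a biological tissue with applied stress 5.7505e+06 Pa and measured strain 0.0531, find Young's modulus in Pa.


E = stress / strain
E = 5.7505e+06 / 0.0531
E = 1.0830e+08


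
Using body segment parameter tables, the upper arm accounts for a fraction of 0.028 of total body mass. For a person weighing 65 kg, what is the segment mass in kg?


m_segment = body_mass * fraction
m_segment = 65 * 0.028
m_segment = 1.8200


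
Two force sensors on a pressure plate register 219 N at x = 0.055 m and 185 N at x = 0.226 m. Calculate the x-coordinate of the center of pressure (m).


COP_x = (F1*x1 + F2*x2) / (F1 + F2)
COP_x = (219*0.055 + 185*0.226) / (219 + 185)
Numerator = 53.8550
Denominator = 404
COP_x = 0.1333


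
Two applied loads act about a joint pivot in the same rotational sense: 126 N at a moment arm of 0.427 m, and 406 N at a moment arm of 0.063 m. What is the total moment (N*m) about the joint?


M = F1 * d1 + F2 * d2
M = 126 * 0.427 + 406 * 0.063
M = 53.8020 + 25.5780
M = 79.3800


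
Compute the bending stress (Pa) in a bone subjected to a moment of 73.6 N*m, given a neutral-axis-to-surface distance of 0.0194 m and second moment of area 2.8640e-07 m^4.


sigma = M * c / I
sigma = 73.6 * 0.0194 / 2.8640e-07
M * c = 1.4278
sigma = 4.9855e+06


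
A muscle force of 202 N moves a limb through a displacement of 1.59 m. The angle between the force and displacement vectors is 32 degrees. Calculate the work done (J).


W = F * d * cos(theta)
theta = 32 deg = 0.5585 rad
cos(theta) = 0.8480
W = 202 * 1.59 * 0.8480
W = 272.3761


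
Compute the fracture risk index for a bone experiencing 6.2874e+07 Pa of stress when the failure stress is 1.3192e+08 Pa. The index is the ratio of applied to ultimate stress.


FRI = applied / ultimate
FRI = 6.2874e+07 / 1.3192e+08
FRI = 0.4766


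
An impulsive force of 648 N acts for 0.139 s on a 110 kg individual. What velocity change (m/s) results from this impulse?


J = F * dt = 648 * 0.139 = 90.0720 N*s
delta_v = J / m
delta_v = 90.0720 / 110
delta_v = 0.8188


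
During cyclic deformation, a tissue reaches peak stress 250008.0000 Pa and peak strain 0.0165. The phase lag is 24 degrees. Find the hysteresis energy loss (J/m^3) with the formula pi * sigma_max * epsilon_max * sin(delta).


E_loss = pi * sigma_max * epsilon_max * sin(delta)
delta = 24 deg = 0.4189 rad
sin(delta) = 0.4067
E_loss = pi * 250008.0000 * 0.0165 * 0.4067
E_loss = 5271.0972


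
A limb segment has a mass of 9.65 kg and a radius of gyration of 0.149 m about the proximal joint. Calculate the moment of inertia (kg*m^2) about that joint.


I = m * k^2
I = 9.65 * 0.149^2
k^2 = 0.0222
I = 0.2142


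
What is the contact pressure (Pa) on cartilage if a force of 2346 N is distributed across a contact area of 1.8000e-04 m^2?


P = F / A
P = 2346 / 1.8000e-04
P = 1.3033e+07


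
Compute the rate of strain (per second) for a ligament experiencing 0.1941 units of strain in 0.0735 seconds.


strain_rate = delta_strain / delta_t
strain_rate = 0.1941 / 0.0735
strain_rate = 2.6408


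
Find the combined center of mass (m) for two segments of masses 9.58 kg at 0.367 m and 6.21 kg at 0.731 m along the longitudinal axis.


COM = (m1*x1 + m2*x2) / (m1 + m2)
COM = (9.58*0.367 + 6.21*0.731) / (9.58 + 6.21)
Numerator = 8.0554
Denominator = 15.7900
COM = 0.5102


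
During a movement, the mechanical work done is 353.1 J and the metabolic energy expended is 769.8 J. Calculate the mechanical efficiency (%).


eta = (W_mech / E_meta) * 100
eta = (353.1 / 769.8) * 100
ratio = 0.4587
eta = 45.8691


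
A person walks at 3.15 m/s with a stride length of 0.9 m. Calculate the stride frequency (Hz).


f = v / stride_length
f = 3.15 / 0.9
f = 3.5000


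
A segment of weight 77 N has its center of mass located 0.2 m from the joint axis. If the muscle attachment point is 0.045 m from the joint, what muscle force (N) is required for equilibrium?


F_muscle = W * d_load / d_muscle
F_muscle = 77 * 0.2 / 0.045
Numerator = 15.4000
F_muscle = 342.2222


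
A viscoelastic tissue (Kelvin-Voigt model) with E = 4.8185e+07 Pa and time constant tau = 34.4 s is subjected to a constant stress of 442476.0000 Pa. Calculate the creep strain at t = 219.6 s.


epsilon(t) = (sigma/E) * (1 - exp(-t/tau))
sigma/E = 442476.0000 / 4.8185e+07 = 0.0092
exp(-t/tau) = exp(-219.6 / 34.4) = 0.0017
epsilon = 0.0092 * (1 - 0.0017)
epsilon = 0.0092


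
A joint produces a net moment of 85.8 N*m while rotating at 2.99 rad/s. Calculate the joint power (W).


P = M * omega
P = 85.8 * 2.99
P = 256.5420


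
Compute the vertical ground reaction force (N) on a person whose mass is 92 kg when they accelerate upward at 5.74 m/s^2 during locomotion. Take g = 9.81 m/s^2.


GRF = m * (g + a)
GRF = 92 * (9.81 + 5.74)
GRF = 92 * 15.5500
GRF = 1430.6000


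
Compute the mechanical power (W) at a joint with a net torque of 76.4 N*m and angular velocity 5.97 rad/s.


P = M * omega
P = 76.4 * 5.97
P = 456.1080


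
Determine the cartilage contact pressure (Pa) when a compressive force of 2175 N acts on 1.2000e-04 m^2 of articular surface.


P = F / A
P = 2175 / 1.2000e-04
P = 1.8125e+07


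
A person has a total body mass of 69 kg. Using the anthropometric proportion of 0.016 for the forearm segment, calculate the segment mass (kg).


m_segment = body_mass * fraction
m_segment = 69 * 0.016
m_segment = 1.1040


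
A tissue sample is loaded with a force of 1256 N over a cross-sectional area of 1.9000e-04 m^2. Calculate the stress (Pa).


stress = F / A
stress = 1256 / 1.9000e-04
stress = 6.6105e+06


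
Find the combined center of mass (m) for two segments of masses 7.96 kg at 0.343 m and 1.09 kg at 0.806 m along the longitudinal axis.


COM = (m1*x1 + m2*x2) / (m1 + m2)
COM = (7.96*0.343 + 1.09*0.806) / (7.96 + 1.09)
Numerator = 3.6088
Denominator = 9.0500
COM = 0.3988


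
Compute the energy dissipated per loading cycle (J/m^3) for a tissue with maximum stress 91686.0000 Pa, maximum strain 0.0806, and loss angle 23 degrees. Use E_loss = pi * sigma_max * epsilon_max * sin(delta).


E_loss = pi * sigma_max * epsilon_max * sin(delta)
delta = 23 deg = 0.4014 rad
sin(delta) = 0.3907
E_loss = pi * 91686.0000 * 0.0806 * 0.3907
E_loss = 9071.2253


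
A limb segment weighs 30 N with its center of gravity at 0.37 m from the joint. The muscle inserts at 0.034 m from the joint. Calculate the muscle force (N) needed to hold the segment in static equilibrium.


F_muscle = W * d_load / d_muscle
F_muscle = 30 * 0.37 / 0.034
Numerator = 11.1000
F_muscle = 326.4706


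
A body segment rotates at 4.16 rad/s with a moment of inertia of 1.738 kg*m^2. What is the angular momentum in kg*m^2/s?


L = I * omega
L = 1.738 * 4.16
L = 7.2301


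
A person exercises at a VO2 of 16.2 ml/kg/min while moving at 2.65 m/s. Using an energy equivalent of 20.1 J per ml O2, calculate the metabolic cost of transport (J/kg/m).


Power per kg = VO2 * 20.1 / 60
Power per kg = 16.2 * 20.1 / 60 = 5.4270 W/kg
Cost = power_per_kg / speed
Cost = 5.4270 / 2.65
Cost = 2.0479


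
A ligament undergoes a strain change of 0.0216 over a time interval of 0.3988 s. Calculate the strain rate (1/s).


strain_rate = delta_strain / delta_t
strain_rate = 0.0216 / 0.3988
strain_rate = 0.0542


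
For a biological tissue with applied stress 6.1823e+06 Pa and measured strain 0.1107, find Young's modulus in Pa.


E = stress / strain
E = 6.1823e+06 / 0.1107
E = 5.5847e+07


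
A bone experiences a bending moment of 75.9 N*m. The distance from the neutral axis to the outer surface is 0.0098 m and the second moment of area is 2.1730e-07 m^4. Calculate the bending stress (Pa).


sigma = M * c / I
sigma = 75.9 * 0.0098 / 2.1730e-07
M * c = 0.7438
sigma = 3.4230e+06


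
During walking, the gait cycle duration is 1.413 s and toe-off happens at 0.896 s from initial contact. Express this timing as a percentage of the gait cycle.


pct = (event_time / cycle_time) * 100
pct = (0.896 / 1.413) * 100
ratio = 0.6341
pct = 63.4112


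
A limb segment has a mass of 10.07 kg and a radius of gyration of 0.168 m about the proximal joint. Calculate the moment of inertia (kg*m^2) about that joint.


I = m * k^2
I = 10.07 * 0.168^2
k^2 = 0.0282
I = 0.2842


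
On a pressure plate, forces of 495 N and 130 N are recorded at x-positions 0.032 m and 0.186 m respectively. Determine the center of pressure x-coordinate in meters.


COP_x = (F1*x1 + F2*x2) / (F1 + F2)
COP_x = (495*0.032 + 130*0.186) / (495 + 130)
Numerator = 40.0200
Denominator = 625
COP_x = 0.0640


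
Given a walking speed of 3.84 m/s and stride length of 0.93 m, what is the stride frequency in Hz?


f = v / stride_length
f = 3.84 / 0.93
f = 4.1290


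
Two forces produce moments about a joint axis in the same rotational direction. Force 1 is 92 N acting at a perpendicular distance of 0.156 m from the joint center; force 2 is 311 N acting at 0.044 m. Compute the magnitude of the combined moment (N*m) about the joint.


M = F1 * d1 + F2 * d2
M = 92 * 0.156 + 311 * 0.044
M = 14.3520 + 13.6840
M = 28.0360


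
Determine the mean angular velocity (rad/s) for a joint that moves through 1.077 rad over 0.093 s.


omega = delta_theta / delta_t
omega = 1.077 / 0.093
omega = 11.5806


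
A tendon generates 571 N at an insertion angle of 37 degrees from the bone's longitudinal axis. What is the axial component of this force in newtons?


F_eff = F_tendon * cos(theta)
theta = 37 deg = 0.6458 rad
cos(theta) = 0.7986
F_eff = 571 * 0.7986
F_eff = 456.0209


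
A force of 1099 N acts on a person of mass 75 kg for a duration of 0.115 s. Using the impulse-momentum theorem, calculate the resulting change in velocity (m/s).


J = F * dt = 1099 * 0.115 = 126.3850 N*s
delta_v = J / m
delta_v = 126.3850 / 75
delta_v = 1.6851


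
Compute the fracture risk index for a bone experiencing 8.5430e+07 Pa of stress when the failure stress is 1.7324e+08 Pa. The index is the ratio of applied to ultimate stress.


FRI = applied / ultimate
FRI = 8.5430e+07 / 1.7324e+08
FRI = 0.4931


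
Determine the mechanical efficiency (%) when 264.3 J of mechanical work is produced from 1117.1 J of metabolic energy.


eta = (W_mech / E_meta) * 100
eta = (264.3 / 1117.1) * 100
ratio = 0.2366
eta = 23.6595


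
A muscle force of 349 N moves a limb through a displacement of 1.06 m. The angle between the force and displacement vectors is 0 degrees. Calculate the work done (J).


W = F * d * cos(theta)
theta = 0 deg = 0.0000 rad
cos(theta) = 1.0000
W = 349 * 1.06 * 1.0000
W = 369.9400


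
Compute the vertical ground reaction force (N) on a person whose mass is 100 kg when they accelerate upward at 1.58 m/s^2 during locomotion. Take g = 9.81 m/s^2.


GRF = m * (g + a)
GRF = 100 * (9.81 + 1.58)
GRF = 100 * 11.3900
GRF = 1139.0000


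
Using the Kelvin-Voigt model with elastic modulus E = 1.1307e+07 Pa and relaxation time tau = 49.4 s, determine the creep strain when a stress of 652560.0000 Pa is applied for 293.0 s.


epsilon(t) = (sigma/E) * (1 - exp(-t/tau))
sigma/E = 652560.0000 / 1.1307e+07 = 0.0577
exp(-t/tau) = exp(-293.0 / 49.4) = 0.0027
epsilon = 0.0577 * (1 - 0.0027)
epsilon = 0.0576


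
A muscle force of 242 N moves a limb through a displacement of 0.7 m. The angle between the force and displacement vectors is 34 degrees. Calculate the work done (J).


W = F * d * cos(theta)
theta = 34 deg = 0.5934 rad
cos(theta) = 0.8290
W = 242 * 0.7 * 0.8290
W = 140.4390


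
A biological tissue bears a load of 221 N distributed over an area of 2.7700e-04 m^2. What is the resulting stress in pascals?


stress = F / A
stress = 221 / 2.7700e-04
stress = 797833.9350


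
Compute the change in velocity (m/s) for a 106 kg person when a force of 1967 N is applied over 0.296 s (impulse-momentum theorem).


J = F * dt = 1967 * 0.296 = 582.2320 N*s
delta_v = J / m
delta_v = 582.2320 / 106
delta_v = 5.4928


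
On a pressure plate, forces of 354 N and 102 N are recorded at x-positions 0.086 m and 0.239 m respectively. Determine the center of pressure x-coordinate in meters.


COP_x = (F1*x1 + F2*x2) / (F1 + F2)
COP_x = (354*0.086 + 102*0.239) / (354 + 102)
Numerator = 54.8220
Denominator = 456
COP_x = 0.1202


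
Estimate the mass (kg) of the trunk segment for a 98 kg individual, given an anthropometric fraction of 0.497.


m_segment = body_mass * fraction
m_segment = 98 * 0.497
m_segment = 48.7060


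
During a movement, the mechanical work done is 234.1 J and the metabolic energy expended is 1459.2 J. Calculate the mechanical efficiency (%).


eta = (W_mech / E_meta) * 100
eta = (234.1 / 1459.2) * 100
ratio = 0.1604
eta = 16.0430


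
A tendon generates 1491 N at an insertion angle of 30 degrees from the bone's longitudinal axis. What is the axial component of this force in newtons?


F_eff = F_tendon * cos(theta)
theta = 30 deg = 0.5236 rad
cos(theta) = 0.8660
F_eff = 1491 * 0.8660
F_eff = 1291.2439


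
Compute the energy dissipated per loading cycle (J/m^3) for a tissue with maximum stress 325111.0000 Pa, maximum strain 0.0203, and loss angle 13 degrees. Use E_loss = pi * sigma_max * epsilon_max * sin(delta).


E_loss = pi * sigma_max * epsilon_max * sin(delta)
delta = 13 deg = 0.2269 rad
sin(delta) = 0.2250
E_loss = pi * 325111.0000 * 0.0203 * 0.2250
E_loss = 4664.0759


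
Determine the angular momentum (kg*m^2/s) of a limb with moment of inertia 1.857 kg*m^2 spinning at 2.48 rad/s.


L = I * omega
L = 1.857 * 2.48
L = 4.6054


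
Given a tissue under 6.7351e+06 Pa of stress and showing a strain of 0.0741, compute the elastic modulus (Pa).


E = stress / strain
E = 6.7351e+06 / 0.0741
E = 9.0892e+07


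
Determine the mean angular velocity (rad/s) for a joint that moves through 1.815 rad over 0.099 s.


omega = delta_theta / delta_t
omega = 1.815 / 0.099
omega = 18.3333


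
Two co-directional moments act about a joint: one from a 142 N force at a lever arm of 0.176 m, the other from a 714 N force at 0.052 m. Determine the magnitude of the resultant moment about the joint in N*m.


M = F1 * d1 + F2 * d2
M = 142 * 0.176 + 714 * 0.052
M = 24.9920 + 37.1280
M = 62.1200


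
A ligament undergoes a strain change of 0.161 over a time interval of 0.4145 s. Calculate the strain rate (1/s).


strain_rate = delta_strain / delta_t
strain_rate = 0.161 / 0.4145
strain_rate = 0.3884


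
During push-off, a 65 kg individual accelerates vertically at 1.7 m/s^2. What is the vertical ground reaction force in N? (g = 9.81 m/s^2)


GRF = m * (g + a)
GRF = 65 * (9.81 + 1.7)
GRF = 65 * 11.5100
GRF = 748.1500


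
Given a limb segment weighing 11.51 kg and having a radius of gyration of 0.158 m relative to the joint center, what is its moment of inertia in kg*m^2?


I = m * k^2
I = 11.51 * 0.158^2
k^2 = 0.0250
I = 0.2873


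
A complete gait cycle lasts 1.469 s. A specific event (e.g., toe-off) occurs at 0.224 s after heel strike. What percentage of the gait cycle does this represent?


pct = (event_time / cycle_time) * 100
pct = (0.224 / 1.469) * 100
ratio = 0.1525
pct = 15.2485


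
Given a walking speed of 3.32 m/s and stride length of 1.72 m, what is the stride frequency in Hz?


f = v / stride_length
f = 3.32 / 1.72
f = 1.9302


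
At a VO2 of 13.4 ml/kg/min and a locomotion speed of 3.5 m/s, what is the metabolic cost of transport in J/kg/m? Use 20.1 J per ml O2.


Power per kg = VO2 * 20.1 / 60
Power per kg = 13.4 * 20.1 / 60 = 4.4890 W/kg
Cost = power_per_kg / speed
Cost = 4.4890 / 3.5
Cost = 1.2826


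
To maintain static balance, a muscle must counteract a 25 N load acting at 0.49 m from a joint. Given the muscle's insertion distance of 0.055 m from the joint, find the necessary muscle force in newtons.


F_muscle = W * d_load / d_muscle
F_muscle = 25 * 0.49 / 0.055
Numerator = 12.2500
F_muscle = 222.7273


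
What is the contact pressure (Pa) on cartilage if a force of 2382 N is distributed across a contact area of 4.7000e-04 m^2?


P = F / A
P = 2382 / 4.7000e-04
P = 5.0681e+06


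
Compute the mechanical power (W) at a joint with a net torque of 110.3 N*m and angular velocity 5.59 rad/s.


P = M * omega
P = 110.3 * 5.59
P = 616.5770


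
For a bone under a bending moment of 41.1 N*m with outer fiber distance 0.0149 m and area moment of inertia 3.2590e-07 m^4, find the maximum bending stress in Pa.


sigma = M * c / I
sigma = 41.1 * 0.0149 / 3.2590e-07
M * c = 0.6124
sigma = 1.8791e+06


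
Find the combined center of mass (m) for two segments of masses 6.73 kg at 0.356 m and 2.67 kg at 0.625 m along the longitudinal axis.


COM = (m1*x1 + m2*x2) / (m1 + m2)
COM = (6.73*0.356 + 2.67*0.625) / (6.73 + 2.67)
Numerator = 4.0646
Denominator = 9.4000
COM = 0.4324


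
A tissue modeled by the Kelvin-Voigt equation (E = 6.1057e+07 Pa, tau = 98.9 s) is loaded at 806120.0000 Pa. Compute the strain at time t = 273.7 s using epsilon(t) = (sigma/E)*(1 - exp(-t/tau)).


epsilon(t) = (sigma/E) * (1 - exp(-t/tau))
sigma/E = 806120.0000 / 6.1057e+07 = 0.0132
exp(-t/tau) = exp(-273.7 / 98.9) = 0.0628
epsilon = 0.0132 * (1 - 0.0628)
epsilon = 0.0124


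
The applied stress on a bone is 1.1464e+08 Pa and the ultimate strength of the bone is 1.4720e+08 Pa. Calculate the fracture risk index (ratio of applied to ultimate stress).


FRI = applied / ultimate
FRI = 1.1464e+08 / 1.4720e+08
FRI = 0.7788


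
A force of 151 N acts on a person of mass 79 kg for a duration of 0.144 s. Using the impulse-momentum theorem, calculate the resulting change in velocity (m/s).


J = F * dt = 151 * 0.144 = 21.7440 N*s
delta_v = J / m
delta_v = 21.7440 / 79
delta_v = 0.2752


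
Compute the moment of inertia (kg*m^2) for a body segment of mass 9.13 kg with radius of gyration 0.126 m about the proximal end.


I = m * k^2
I = 9.13 * 0.126^2
k^2 = 0.0159
I = 0.1449


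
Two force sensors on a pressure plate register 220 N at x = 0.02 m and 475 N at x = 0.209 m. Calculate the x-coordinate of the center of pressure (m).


COP_x = (F1*x1 + F2*x2) / (F1 + F2)
COP_x = (220*0.02 + 475*0.209) / (220 + 475)
Numerator = 103.6750
Denominator = 695
COP_x = 0.1492


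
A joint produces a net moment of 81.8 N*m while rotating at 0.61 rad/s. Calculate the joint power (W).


P = M * omega
P = 81.8 * 0.61
P = 49.8980


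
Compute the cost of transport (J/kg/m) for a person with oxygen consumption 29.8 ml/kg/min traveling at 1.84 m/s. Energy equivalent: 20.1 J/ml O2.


Power per kg = VO2 * 20.1 / 60
Power per kg = 29.8 * 20.1 / 60 = 9.9830 W/kg
Cost = power_per_kg / speed
Cost = 9.9830 / 1.84
Cost = 5.4255


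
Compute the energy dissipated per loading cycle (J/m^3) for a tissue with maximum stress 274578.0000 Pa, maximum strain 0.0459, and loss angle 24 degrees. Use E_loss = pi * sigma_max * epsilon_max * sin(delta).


E_loss = pi * sigma_max * epsilon_max * sin(delta)
delta = 24 deg = 0.4189 rad
sin(delta) = 0.4067
E_loss = pi * 274578.0000 * 0.0459 * 0.4067
E_loss = 16104.2905


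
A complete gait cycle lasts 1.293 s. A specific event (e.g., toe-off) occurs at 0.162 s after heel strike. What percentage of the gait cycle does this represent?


pct = (event_time / cycle_time) * 100
pct = (0.162 / 1.293) * 100
ratio = 0.1253
pct = 12.5290


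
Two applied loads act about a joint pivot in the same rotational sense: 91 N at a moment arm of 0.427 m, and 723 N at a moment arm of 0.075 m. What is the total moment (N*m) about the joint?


M = F1 * d1 + F2 * d2
M = 91 * 0.427 + 723 * 0.075
M = 38.8570 + 54.2250
M = 93.0820


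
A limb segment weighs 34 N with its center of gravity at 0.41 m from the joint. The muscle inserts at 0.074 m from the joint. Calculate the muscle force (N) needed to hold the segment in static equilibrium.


F_muscle = W * d_load / d_muscle
F_muscle = 34 * 0.41 / 0.074
Numerator = 13.9400
F_muscle = 188.3784


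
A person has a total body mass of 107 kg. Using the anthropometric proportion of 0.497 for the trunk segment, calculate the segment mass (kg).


m_segment = body_mass * fraction
m_segment = 107 * 0.497
m_segment = 53.1790


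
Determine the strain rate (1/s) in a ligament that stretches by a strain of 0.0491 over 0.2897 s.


strain_rate = delta_strain / delta_t
strain_rate = 0.0491 / 0.2897
strain_rate = 0.1695


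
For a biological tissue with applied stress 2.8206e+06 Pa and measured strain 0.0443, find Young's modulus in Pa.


E = stress / strain
E = 2.8206e+06 / 0.0443
E = 6.3670e+07


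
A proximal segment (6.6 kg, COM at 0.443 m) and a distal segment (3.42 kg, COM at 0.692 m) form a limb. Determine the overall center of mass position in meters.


COM = (m1*x1 + m2*x2) / (m1 + m2)
COM = (6.6*0.443 + 3.42*0.692) / (6.6 + 3.42)
Numerator = 5.2904
Denominator = 10.0200
COM = 0.5280


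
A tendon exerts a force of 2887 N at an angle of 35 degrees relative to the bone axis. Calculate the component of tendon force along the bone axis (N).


F_eff = F_tendon * cos(theta)
theta = 35 deg = 0.6109 rad
cos(theta) = 0.8192
F_eff = 2887 * 0.8192
F_eff = 2364.8920


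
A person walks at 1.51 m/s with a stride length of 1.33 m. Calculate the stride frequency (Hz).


f = v / stride_length
f = 1.51 / 1.33
f = 1.1353


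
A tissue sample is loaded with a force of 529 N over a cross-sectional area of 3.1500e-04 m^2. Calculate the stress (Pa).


stress = F / A
stress = 529 / 3.1500e-04
stress = 1.6794e+06


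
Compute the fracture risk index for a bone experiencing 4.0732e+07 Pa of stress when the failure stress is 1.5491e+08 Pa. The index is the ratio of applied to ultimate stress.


FRI = applied / ultimate
FRI = 4.0732e+07 / 1.5491e+08
FRI = 0.2629


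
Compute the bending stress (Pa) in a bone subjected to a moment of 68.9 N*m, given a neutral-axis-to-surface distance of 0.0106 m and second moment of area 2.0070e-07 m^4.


sigma = M * c / I
sigma = 68.9 * 0.0106 / 2.0070e-07
M * c = 0.7303
sigma = 3.6390e+06


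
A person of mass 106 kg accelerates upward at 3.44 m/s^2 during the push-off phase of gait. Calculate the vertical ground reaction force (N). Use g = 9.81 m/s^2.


GRF = m * (g + a)
GRF = 106 * (9.81 + 3.44)
GRF = 106 * 13.2500
GRF = 1404.5000


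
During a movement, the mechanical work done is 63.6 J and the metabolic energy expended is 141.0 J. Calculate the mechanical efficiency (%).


eta = (W_mech / E_meta) * 100
eta = (63.6 / 141.0) * 100
ratio = 0.4511
eta = 45.1064


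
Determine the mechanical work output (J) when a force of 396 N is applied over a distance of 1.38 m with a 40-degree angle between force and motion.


W = F * d * cos(theta)
theta = 40 deg = 0.6981 rad
cos(theta) = 0.7660
W = 396 * 1.38 * 0.7660
W = 418.6280


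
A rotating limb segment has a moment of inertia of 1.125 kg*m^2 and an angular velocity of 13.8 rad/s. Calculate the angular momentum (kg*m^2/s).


L = I * omega
L = 1.125 * 13.8
L = 15.5250


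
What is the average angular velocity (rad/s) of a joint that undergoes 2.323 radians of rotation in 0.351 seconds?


omega = delta_theta / delta_t
omega = 2.323 / 0.351
omega = 6.6182


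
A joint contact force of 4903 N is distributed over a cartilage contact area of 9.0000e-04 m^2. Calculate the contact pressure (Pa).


P = F / A
P = 4903 / 9.0000e-04
P = 5.4478e+06


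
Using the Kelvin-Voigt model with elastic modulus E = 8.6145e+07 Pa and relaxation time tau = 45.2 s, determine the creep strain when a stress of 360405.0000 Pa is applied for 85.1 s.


epsilon(t) = (sigma/E) * (1 - exp(-t/tau))
sigma/E = 360405.0000 / 8.6145e+07 = 0.0042
exp(-t/tau) = exp(-85.1 / 45.2) = 0.1522
epsilon = 0.0042 * (1 - 0.1522)
epsilon = 0.0035


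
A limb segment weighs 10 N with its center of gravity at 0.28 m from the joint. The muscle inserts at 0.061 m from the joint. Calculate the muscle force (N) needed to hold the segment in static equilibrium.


F_muscle = W * d_load / d_muscle
F_muscle = 10 * 0.28 / 0.061
Numerator = 2.8000
F_muscle = 45.9016


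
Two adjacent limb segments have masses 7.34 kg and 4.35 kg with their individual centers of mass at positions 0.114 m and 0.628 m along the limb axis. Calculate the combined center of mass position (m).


COM = (m1*x1 + m2*x2) / (m1 + m2)
COM = (7.34*0.114 + 4.35*0.628) / (7.34 + 4.35)
Numerator = 3.5686
Denominator = 11.6900
COM = 0.3053


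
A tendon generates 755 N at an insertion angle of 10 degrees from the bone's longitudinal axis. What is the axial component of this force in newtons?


F_eff = F_tendon * cos(theta)
theta = 10 deg = 0.1745 rad
cos(theta) = 0.9848
F_eff = 755 * 0.9848
F_eff = 743.5299


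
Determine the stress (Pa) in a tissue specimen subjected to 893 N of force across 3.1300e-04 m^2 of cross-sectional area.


stress = F / A
stress = 893 / 3.1300e-04
stress = 2.8530e+06


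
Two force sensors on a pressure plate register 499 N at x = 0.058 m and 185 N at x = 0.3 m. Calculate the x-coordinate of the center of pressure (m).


COP_x = (F1*x1 + F2*x2) / (F1 + F2)
COP_x = (499*0.058 + 185*0.3) / (499 + 185)
Numerator = 84.4420
Denominator = 684
COP_x = 0.1235


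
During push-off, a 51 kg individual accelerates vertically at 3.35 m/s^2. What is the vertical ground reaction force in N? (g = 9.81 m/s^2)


GRF = m * (g + a)
GRF = 51 * (9.81 + 3.35)
GRF = 51 * 13.1600
GRF = 671.1600


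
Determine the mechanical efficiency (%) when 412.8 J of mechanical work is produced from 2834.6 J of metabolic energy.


eta = (W_mech / E_meta) * 100
eta = (412.8 / 2834.6) * 100
ratio = 0.1456
eta = 14.5629


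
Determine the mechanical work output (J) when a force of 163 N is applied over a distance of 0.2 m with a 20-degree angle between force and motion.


W = F * d * cos(theta)
theta = 20 deg = 0.3491 rad
cos(theta) = 0.9397
W = 163 * 0.2 * 0.9397
W = 30.6340


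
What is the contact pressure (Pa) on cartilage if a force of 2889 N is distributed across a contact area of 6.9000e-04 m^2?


P = F / A
P = 2889 / 6.9000e-04
P = 4.1870e+06


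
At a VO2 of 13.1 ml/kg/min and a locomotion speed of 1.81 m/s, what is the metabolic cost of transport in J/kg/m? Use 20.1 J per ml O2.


Power per kg = VO2 * 20.1 / 60
Power per kg = 13.1 * 20.1 / 60 = 4.3885 W/kg
Cost = power_per_kg / speed
Cost = 4.3885 / 1.81
Cost = 2.4246


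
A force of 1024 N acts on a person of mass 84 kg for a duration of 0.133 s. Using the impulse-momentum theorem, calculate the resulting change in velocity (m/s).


J = F * dt = 1024 * 0.133 = 136.1920 N*s
delta_v = J / m
delta_v = 136.1920 / 84
delta_v = 1.6213


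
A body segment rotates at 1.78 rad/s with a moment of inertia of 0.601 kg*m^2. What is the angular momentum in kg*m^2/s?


L = I * omega
L = 0.601 * 1.78
L = 1.0698


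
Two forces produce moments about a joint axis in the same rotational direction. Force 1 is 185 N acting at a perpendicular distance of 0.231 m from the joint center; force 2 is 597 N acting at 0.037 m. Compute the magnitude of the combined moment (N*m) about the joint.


M = F1 * d1 + F2 * d2
M = 185 * 0.231 + 597 * 0.037
M = 42.7350 + 22.0890
M = 64.8240


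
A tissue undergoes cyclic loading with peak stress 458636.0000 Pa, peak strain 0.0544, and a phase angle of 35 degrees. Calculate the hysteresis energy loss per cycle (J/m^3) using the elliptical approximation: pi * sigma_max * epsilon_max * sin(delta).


E_loss = pi * sigma_max * epsilon_max * sin(delta)
delta = 35 deg = 0.6109 rad
sin(delta) = 0.5736
E_loss = pi * 458636.0000 * 0.0544 * 0.5736
E_loss = 44958.1275


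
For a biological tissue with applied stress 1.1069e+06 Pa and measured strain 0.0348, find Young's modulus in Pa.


E = stress / strain
E = 1.1069e+06 / 0.0348
E = 3.1807e+07


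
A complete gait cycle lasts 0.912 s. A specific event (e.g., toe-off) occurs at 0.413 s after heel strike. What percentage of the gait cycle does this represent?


pct = (event_time / cycle_time) * 100
pct = (0.413 / 0.912) * 100
ratio = 0.4529
pct = 45.2851


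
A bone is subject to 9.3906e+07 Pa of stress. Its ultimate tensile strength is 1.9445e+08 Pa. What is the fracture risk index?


FRI = applied / ultimate
FRI = 9.3906e+07 / 1.9445e+08
FRI = 0.4829


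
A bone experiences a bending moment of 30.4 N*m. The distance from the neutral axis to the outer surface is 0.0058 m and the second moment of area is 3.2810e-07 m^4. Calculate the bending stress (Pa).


sigma = M * c / I
sigma = 30.4 * 0.0058 / 3.2810e-07
M * c = 0.1763
sigma = 537397.1350


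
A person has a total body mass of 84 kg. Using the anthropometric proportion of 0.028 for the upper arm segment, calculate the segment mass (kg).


m_segment = body_mass * fraction
m_segment = 84 * 0.028
m_segment = 2.3520


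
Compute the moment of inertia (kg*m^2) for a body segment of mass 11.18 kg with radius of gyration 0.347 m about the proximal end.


I = m * k^2
I = 11.18 * 0.347^2
k^2 = 0.1204
I = 1.3462


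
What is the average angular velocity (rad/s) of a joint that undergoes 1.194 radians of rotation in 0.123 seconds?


omega = delta_theta / delta_t
omega = 1.194 / 0.123
omega = 9.7073


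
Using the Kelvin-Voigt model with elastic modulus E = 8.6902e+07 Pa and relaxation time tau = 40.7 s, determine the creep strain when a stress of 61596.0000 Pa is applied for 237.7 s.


epsilon(t) = (sigma/E) * (1 - exp(-t/tau))
sigma/E = 61596.0000 / 8.6902e+07 = 7.0880e-04
exp(-t/tau) = exp(-237.7 / 40.7) = 0.0029
epsilon = 7.0880e-04 * (1 - 0.0029)
epsilon = 7.0674e-04


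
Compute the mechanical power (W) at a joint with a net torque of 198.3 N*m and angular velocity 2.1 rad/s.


P = M * omega
P = 198.3 * 2.1
P = 416.4300


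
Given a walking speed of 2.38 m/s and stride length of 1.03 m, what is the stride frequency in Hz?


f = v / stride_length
f = 2.38 / 1.03
f = 2.3107


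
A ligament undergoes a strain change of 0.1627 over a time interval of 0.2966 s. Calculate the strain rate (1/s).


strain_rate = delta_strain / delta_t
strain_rate = 0.1627 / 0.2966
strain_rate = 0.5486
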